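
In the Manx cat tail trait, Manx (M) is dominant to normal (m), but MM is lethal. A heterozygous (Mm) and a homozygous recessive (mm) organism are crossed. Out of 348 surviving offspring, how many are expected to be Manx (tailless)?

Cross: Mm × mm
Punnett square offspring (before lethality): 2 Mm, 2 mm
No MM offspring are produced in this cross.
Manx (tailless): 2 out of 4 → fraction 1/2
Expected count = 1/2 × 348 = 174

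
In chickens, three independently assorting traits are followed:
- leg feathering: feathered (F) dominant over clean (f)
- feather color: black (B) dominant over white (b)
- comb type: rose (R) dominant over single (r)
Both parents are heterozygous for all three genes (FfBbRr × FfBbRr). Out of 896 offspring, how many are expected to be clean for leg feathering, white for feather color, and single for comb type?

Trihybrid cross: FfBbRr × FfBbRr
Each trait segregates independently with a 3:1 phenotypic ratio, so each gene contributes 3/4 (dominant) or 1/4 (recessive).
Target: clean (leg feathering), white (feather color), single (comb type)
Probability = product of independent per-trait probabilities
= 1/4 × 1/4 × 1/4 = 1/64
Expected count = 1/64 × 896 = 14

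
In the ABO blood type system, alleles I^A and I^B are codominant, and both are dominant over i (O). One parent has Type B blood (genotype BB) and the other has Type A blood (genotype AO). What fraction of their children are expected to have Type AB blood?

Cross: BB × AO
Possible offspring genotypes: 2 AB, 2 BO
Blood type counts: 2 Type AB, 2 Type B
Probability of Type AB: 2/4 = 1/2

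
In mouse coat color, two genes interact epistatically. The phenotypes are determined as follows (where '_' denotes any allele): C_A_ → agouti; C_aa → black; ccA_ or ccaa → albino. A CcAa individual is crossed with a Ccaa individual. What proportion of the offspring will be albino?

Cross: CcAa × Ccaa — consider each gene separately:
C gene: Cc × Cc → 1 CC, 2 Cc, 1 cc → 3 C_ : 1 cc (out of 4)
A gene: Aa × aa → 2 Aa, 2 aa → 2 A_ : 2 aa (out of 4)
Genotype classes (out of 4 × 4 = 16): C_A_ = 3×2 = 6; C_aa = 3×2 = 6; ccA_ = 1×2 = 2; ccaa = 1×2 = 2
Apply the phenotype rules: C_A_ (6) → agouti; C_aa (6) → black; ccA_ (2) + ccaa (2) → albino
Phenotype counts (out of 16): 6 agouti, 6 black, 4 albino
albino: 4 out of 16
Probability: 4/16 = 1/4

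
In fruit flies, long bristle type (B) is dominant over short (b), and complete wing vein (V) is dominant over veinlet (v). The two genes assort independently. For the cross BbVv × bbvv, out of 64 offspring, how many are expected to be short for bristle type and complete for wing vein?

Dihybrid cross BbVv × bbvv — consider each gene separately:
bristle type: Bb × bb → 2 Bb, 2 bb → 2 B_ : 2 bb (out of 4)
wing vein: Vv × vv → 2 Vv, 2 vv → 2 V_ : 2 vv (out of 4)
Looking for: short (bb) and complete (V_)
P(short) = 2/4, P(complete) = 2/4
P(both) = 2/4 × 2/4 = 4/16 = 1/4
Expected count = 1/4 × 64 = 16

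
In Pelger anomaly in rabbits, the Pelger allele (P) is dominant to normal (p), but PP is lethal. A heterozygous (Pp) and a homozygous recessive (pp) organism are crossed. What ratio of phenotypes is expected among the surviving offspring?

Cross: Pp × pp
Punnett square offspring (before lethality): 2 Pp, 2 pp
No PP offspring are produced in this cross.
Ratio: 1 Pelger : 1 normal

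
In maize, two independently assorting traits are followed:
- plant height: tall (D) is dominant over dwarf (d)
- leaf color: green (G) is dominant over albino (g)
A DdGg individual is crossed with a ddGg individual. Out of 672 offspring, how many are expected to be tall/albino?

Dihybrid cross DdGg × ddGg — consider each gene separately:
plant height: Dd × dd → 2 Dd, 2 dd → 2 D_ : 2 dd (out of 4)
leaf color: Gg × Gg → 1 GG, 2 Gg, 1 gg → 3 G_ : 1 gg (out of 4)
Combine (counts out of 4 × 4 = 16): tall/green (D_G_) = 2×3 = 6; tall/albino (D_gg) = 2×1 = 2; dwarf/green (ddG_) = 2×3 = 6; dwarf/albino (ddgg) = 2×1 = 2
Phenotype counts (out of 16): 6 tall/green, 2 tall/albino, 6 dwarf/green, 2 dwarf/albino
tall/albino: 2 out of 16 → fraction 1/8
Expected count = 1/8 × 672 = 84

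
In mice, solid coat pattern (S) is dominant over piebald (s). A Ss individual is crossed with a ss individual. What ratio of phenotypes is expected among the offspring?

Punnett square for Ss × ss:
Offspring genotypes: 2 Ss, 2 ss
solid: 2, piebald: 2
Ratio: 1:1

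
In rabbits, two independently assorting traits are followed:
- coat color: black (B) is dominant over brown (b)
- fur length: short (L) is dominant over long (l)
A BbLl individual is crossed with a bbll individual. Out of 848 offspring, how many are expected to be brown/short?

Dihybrid cross BbLl × bbll — consider each gene separately:
coat color: Bb × bb → 2 Bb, 2 bb → 2 B_ : 2 bb (out of 4)
fur length: Ll × ll → 2 Ll, 2 ll → 2 L_ : 2 ll (out of 4)
Combine (counts out of 4 × 4 = 16): black/short (B_L_) = 2×2 = 4; black/long (B_ll) = 2×2 = 4; brown/short (bbL_) = 2×2 = 4; brown/long (bbll) = 2×2 = 4
Phenotype counts (out of 16): 4 black/short, 4 black/long, 4 brown/short, 4 brown/long
brown/short: 4 out of 16 → fraction 1/4
Expected count = 1/4 × 848 = 212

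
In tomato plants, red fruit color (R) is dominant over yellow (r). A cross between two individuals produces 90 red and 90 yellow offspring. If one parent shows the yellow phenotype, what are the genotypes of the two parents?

Observed offspring: 90 red, 90 yellow
The observed ratio simplifies to 1:1. One parent shows yellow, so its genotype must be rr. A 1:1 offspring split requires the other parent to be heterozygous (Rr).
Parent genotypes: rr × Rr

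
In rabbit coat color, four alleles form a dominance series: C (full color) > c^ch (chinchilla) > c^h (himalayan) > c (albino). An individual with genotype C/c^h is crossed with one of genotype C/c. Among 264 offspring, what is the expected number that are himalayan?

Cross: C/c^h × C/c
Allele dominance: C > c^ch > c^h > c
Offspring genotypes: 1 C/C, 1 C/c, 1 C/c^h, 1 c^h/c
Phenotype counts: 3 full color, 1 himalayan
himalayan: 1 out of 4 → fraction 1/4
Expected count = 1/4 × 264 = 66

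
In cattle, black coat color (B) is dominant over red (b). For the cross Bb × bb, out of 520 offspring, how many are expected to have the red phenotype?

Punnett square for Bb × bb:
Offspring genotypes: 2 Bb, 2 bb
Total offspring: 4
Count with target: 2
Probability: 2/4 = 1/2
Expected count = 1/2 × 520 = 260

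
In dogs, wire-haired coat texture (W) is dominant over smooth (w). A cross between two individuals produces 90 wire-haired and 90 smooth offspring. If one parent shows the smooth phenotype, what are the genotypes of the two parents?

Observed offspring: 90 wire-haired, 90 smooth
The observed ratio simplifies to 1:1. One parent shows smooth, so its genotype must be ww. A 1:1 offspring split requires the other parent to be heterozygous (Ww).
Parent genotypes: ww × Ww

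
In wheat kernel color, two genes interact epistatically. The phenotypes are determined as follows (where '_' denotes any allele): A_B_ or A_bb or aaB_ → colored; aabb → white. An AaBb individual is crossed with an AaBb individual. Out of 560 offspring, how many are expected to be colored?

Cross: AaBb × AaBb — consider each gene separately:
A gene: Aa × Aa → 1 AA, 2 Aa, 1 aa → 3 A_ : 1 aa (out of 4)
B gene: Bb × Bb → 1 BB, 2 Bb, 1 bb → 3 B_ : 1 bb (out of 4)
Genotype classes (out of 4 × 4 = 16): A_B_ = 3×3 = 9; A_bb = 3×1 = 3; aaB_ = 1×3 = 3; aabb = 1×1 = 1
Apply the phenotype rules: A_B_ (9) + A_bb (3) + aaB_ (3) → colored; aabb (1) → white
Phenotype counts (out of 16): 15 colored, 1 white
colored: 15 out of 16 → fraction 15/16
Expected count = 15/16 × 560 = 525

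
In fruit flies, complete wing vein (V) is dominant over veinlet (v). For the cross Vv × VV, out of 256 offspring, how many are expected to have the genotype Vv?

Punnett square for Vv × VV:
Offspring genotypes: 2 VV, 2 Vv
Total offspring: 4
Count with target: 2
Probability: 2/4 = 1/2
Expected count = 1/2 × 256 = 128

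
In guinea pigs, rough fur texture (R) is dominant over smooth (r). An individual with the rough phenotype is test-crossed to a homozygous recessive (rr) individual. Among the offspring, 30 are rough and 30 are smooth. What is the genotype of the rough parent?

Test cross: ? × rr
Offspring: 30 rough, 30 smooth — approximately 1:1.
A 1:1 ratio in a test cross indicates the unknown parent is heterozygous (Rr).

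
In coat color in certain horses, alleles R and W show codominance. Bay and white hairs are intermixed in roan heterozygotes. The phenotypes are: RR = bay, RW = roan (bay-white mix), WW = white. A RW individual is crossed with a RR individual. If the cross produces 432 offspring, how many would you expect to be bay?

Punnett square for RW × RR:
Offspring genotypes: 2 RR, 2 RW
Phenotype counts: 2 bay, 2 roan (bay-white mix)
bay: 2 out of 4 → fraction 1/2
Expected count = 1/2 × 432 = 216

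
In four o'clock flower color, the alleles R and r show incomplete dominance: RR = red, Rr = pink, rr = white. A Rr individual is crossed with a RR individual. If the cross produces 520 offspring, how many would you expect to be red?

Punnett square for Rr × RR:
Offspring genotypes: 2 RR, 2 Rr
Phenotype counts: 2 red, 2 pink
red: 2 out of 4 → fraction 1/2
Expected count = 1/2 × 520 = 260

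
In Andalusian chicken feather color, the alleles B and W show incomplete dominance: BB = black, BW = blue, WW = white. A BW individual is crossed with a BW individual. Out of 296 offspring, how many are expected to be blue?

Punnett square for BW × BW:
Offspring genotypes: 1 BB, 2 BW, 1 WW
Phenotype counts: 1 black, 2 blue, 1 white
blue: 2 out of 4 → fraction 1/2
Expected count = 1/2 × 296 = 148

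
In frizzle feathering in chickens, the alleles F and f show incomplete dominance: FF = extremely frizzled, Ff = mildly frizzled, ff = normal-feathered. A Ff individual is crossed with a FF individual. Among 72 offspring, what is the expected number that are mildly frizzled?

Punnett square for Ff × FF:
Offspring genotypes: 2 FF, 2 Ff
Phenotype counts: 2 extremely frizzled, 2 mildly frizzled
mildly frizzled: 2 out of 4 → fraction 1/2
Expected count = 1/2 × 72 = 36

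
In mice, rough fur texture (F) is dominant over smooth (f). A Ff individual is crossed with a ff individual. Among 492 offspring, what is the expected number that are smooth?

Punnett square for Ff × ff:
Offspring genotypes: 2 Ff, 2 ff
rough: 2, smooth: 2
smooth: 2 out of 4 → fraction 1/2
Expected count = 1/2 × 492 = 246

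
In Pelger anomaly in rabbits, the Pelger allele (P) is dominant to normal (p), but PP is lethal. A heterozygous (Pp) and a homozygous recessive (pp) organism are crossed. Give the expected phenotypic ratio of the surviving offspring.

Cross: Pp × pp
Punnett square offspring (before lethality): 2 Pp, 2 pp
No PP offspring are produced in this cross.
Ratio: 1 Pelger : 1 normal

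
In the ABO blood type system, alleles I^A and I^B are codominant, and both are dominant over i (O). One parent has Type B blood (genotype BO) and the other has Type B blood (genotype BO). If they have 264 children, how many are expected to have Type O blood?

Cross: BO × BO
Possible offspring genotypes: 1 BB, 2 BO, 1 OO
Blood type counts: 3 Type B, 1 Type O
Probability of Type O: 1/4
Expected count = 1/4 × 264 = 66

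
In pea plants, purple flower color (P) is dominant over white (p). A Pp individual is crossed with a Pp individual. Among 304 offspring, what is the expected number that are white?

Punnett square for Pp × Pp:
Offspring genotypes: 1 PP, 2 Pp, 1 pp
purple: 3, white: 1
white: 1 out of 4 → fraction 1/4
Expected count = 1/4 × 304 = 76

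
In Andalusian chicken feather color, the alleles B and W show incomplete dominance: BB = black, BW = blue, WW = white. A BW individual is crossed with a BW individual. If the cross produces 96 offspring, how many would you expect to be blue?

Punnett square for BW × BW:
Offspring genotypes: 1 BB, 2 BW, 1 WW
Phenotype counts: 1 black, 2 blue, 1 white
blue: 2 out of 4 → fraction 1/2
Expected count = 1/2 × 96 = 48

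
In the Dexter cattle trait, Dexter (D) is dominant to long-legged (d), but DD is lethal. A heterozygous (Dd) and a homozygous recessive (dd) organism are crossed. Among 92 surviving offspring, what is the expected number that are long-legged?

Cross: Dd × dd
Punnett square offspring (before lethality): 2 Dd, 2 dd
No DD offspring are produced in this cross.
long-legged: 2 out of 4 → fraction 1/2
Expected count = 1/2 × 92 = 46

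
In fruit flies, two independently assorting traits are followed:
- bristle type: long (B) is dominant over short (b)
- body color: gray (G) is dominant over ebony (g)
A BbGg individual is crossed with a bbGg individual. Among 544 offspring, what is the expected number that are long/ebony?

Dihybrid cross BbGg × bbGg — consider each gene separately:
bristle type: Bb × bb → 2 Bb, 2 bb → 2 B_ : 2 bb (out of 4)
body color: Gg × Gg → 1 GG, 2 Gg, 1 gg → 3 G_ : 1 gg (out of 4)
Combine (counts out of 4 × 4 = 16): long/gray (B_G_) = 2×3 = 6; long/ebony (B_gg) = 2×1 = 2; short/gray (bbG_) = 2×3 = 6; short/ebony (bbgg) = 2×1 = 2
Phenotype counts (out of 16): 6 long/gray, 2 long/ebony, 6 short/gray, 2 short/ebony
long/ebony: 2 out of 16 → fraction 1/8
Expected count = 1/8 × 544 = 68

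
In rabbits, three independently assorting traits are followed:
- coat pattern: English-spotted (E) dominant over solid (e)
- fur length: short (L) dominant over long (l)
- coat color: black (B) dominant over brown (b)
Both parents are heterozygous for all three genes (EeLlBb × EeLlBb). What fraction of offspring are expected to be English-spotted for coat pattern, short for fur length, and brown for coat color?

Trihybrid cross: EeLlBb × EeLlBb
Each trait segregates independently with a 3:1 phenotypic ratio, so each gene contributes 3/4 (dominant) or 1/4 (recessive).
Target: English-spotted (coat pattern), short (fur length), brown (coat color)
Probability = product of independent per-trait probabilities
= 3/4 × 3/4 × 1/4 = 9/64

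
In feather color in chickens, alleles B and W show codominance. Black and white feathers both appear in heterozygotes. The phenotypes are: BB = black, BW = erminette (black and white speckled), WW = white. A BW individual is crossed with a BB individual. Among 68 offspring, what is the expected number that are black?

Punnett square for BW × BB:
Offspring genotypes: 2 BB, 2 BW
Phenotype counts: 2 black, 2 erminette (black and white speckled)
black: 2 out of 4 → fraction 1/2
Expected count = 1/2 × 68 = 34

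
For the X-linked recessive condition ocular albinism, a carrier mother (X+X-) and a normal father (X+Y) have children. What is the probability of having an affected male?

Cross: X+X- × X+Y
Offspring: 1 X+X+, 1 X+Y, 1 X+X-, 1 X-Y
Probability of an affected male: 1/4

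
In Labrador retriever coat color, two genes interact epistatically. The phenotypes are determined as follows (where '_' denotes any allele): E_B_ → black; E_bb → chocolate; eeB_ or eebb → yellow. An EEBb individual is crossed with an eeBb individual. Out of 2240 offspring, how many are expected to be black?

Cross: EEBb × eeBb — consider each gene separately:
E gene: EE × ee → 4 Ee → 4 E_ (out of 4)
B gene: Bb × Bb → 1 BB, 2 Bb, 1 bb → 3 B_ : 1 bb (out of 4)
Genotype classes (out of 4 × 4 = 16): E_B_ = 4×3 = 12; E_bb = 4×1 = 4
Apply the phenotype rules: E_B_ (12) → black; E_bb (4) → chocolate
Phenotype counts (out of 16): 12 black, 4 chocolate
black: 12 out of 16 → fraction 3/4
Expected count = 3/4 × 2240 = 1680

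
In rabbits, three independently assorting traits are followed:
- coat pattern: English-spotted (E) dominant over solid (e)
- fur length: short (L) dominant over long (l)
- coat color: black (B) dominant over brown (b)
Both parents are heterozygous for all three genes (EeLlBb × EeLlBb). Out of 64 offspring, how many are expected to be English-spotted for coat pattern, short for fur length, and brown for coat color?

Trihybrid cross: EeLlBb × EeLlBb
Each trait segregates independently with a 3:1 phenotypic ratio, so each gene contributes 3/4 (dominant) or 1/4 (recessive).
Target: English-spotted (coat pattern), short (fur length), brown (coat color)
Probability = product of independent per-trait probabilities
= 3/4 × 3/4 × 1/4 = 9/64
Expected count = 9/64 × 64 = 9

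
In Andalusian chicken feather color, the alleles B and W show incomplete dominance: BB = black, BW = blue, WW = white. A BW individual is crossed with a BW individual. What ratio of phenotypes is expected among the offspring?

Punnett square for BW × BW:
Offspring genotypes: 1 BB, 2 BW, 1 WW
Phenotype counts: 1 black, 2 blue, 1 white
Ratio: 1 black : 2 blue : 1 white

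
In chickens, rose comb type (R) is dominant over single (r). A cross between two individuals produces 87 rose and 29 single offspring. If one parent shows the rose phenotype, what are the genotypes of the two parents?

Observed offspring: 87 rose, 29 single
The observed ratio simplifies to 3:1. Single (rr) offspring appear, so each parent must contribute one r allele. The parent stated to show rose carries R, so it is Rr. The other parent is then either Rr or rr: Rr × rr would give a 1:1 split, whereas Rr × Rr gives 3:1 — matching the data. So both parents are heterozygous (Rr × Rr).
Parent genotypes: Rr × Rr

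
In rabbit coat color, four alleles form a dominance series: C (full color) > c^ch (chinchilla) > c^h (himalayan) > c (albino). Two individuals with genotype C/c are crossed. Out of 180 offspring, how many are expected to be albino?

Cross: C/c × C/c
Allele dominance: C > c^ch > c^h > c
Offspring genotypes: 1 C/C, 2 C/c, 1 c/c
Phenotype counts: 3 full color, 1 albino
albino: 1 out of 4 → fraction 1/4
Expected count = 1/4 × 180 = 45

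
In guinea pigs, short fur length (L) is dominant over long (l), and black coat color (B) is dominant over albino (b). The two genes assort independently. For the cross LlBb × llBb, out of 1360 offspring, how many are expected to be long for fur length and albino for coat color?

Dihybrid cross LlBb × llBb — consider each gene separately:
fur length: Ll × ll → 2 Ll, 2 ll → 2 L_ : 2 ll (out of 4)
coat color: Bb × Bb → 1 BB, 2 Bb, 1 bb → 3 B_ : 1 bb (out of 4)
Looking for: long (ll) and albino (bb)
P(long) = 2/4, P(albino) = 1/4
P(both) = 2/4 × 1/4 = 2/16 = 1/8
Expected count = 1/8 × 1360 = 170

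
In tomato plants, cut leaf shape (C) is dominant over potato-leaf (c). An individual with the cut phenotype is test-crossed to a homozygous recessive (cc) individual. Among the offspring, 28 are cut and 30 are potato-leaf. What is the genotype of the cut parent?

Test cross: ? × cc
Offspring: 28 cut, 30 potato-leaf — approximately 1:1.
A 1:1 ratio in a test cross indicates the unknown parent is heterozygous (Cc).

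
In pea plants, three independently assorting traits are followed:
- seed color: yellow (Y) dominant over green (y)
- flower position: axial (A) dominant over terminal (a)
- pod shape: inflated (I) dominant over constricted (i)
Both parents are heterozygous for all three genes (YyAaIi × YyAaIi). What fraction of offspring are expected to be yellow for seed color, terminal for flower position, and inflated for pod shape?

Trihybrid cross: YyAaIi × YyAaIi
Each trait segregates independently with a 3:1 phenotypic ratio, so each gene contributes 3/4 (dominant) or 1/4 (recessive).
Target: yellow (seed color), terminal (flower position), inflated (pod shape)
Probability = product of independent per-trait probabilities
= 3/4 × 1/4 × 3/4 = 9/64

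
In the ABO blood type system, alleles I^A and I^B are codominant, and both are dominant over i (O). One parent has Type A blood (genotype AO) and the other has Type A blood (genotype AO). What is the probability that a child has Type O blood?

Cross: AO × AO
Possible offspring genotypes: 1 AA, 2 AO, 1 OO
Blood type counts: 3 Type A, 1 Type O
Probability of Type O: 1/4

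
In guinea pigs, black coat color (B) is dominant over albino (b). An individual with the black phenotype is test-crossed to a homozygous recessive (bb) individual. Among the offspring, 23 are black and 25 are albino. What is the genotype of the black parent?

Test cross: ? × bb
Offspring: 23 black, 25 albino — approximately 1:1.
A 1:1 ratio in a test cross indicates the unknown parent is heterozygous (Bb).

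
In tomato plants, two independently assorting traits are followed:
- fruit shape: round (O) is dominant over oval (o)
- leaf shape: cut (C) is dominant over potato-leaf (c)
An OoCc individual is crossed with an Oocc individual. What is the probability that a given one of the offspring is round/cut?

Dihybrid cross OoCc × Oocc — consider each gene separately:
fruit shape: Oo × Oo → 1 OO, 2 Oo, 1 oo → 3 O_ : 1 oo (out of 4)
leaf shape: Cc × cc → 2 Cc, 2 cc → 2 C_ : 2 cc (out of 4)
Combine (counts out of 4 × 4 = 16): round/cut (O_C_) = 3×2 = 6; round/potato-leaf (O_cc) = 3×2 = 6; oval/cut (ooC_) = 1×2 = 2; oval/potato-leaf (oocc) = 1×2 = 2
Phenotype counts (out of 16): 6 round/cut, 6 round/potato-leaf, 2 oval/cut, 2 oval/potato-leaf
round/cut: 6 out of 16
Probability: 6/16 = 3/8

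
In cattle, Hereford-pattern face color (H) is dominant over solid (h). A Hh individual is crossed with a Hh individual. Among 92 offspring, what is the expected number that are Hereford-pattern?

Punnett square for Hh × Hh:
Offspring genotypes: 1 HH, 2 Hh, 1 hh
Hereford-pattern: 3, solid: 1
Hereford-pattern: 3 out of 4 → fraction 3/4
Expected count = 3/4 × 92 = 69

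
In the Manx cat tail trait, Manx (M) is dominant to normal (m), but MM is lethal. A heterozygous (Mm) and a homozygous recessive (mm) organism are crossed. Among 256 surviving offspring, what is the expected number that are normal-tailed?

Cross: Mm × mm
Punnett square offspring (before lethality): 2 Mm, 2 mm
No MM offspring are produced in this cross.
normal-tailed: 2 out of 4 → fraction 1/2
Expected count = 1/2 × 256 = 128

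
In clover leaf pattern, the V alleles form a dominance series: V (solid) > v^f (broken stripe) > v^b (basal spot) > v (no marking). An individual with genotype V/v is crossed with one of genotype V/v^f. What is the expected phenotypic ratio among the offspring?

Cross: V/v × V/v^f
Allele dominance: V > v^f > v^b > v
Offspring genotypes: 1 V/V, 1 V/v^f, 1 V/v, 1 v^f/v
Phenotype counts: 3 solid, 1 broken stripe
Ratio: 3 solid : 1 broken stripe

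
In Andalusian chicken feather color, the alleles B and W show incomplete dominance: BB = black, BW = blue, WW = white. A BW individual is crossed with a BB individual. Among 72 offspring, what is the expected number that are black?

Punnett square for BW × BB:
Offspring genotypes: 2 BB, 2 BW
Phenotype counts: 2 black, 2 blue
black: 2 out of 4 → fraction 1/2
Expected count = 1/2 × 72 = 36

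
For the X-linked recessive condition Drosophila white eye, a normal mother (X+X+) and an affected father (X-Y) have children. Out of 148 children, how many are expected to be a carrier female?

Cross: X+X+ × X-Y
Offspring: 2 X+X-, 2 X+Y
Probability of a carrier female: 2/4 = 1/2
Expected count = 1/2 × 148 = 74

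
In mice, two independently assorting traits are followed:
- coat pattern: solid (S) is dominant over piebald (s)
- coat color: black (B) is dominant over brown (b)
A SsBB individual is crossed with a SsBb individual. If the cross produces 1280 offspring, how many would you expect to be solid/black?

Dihybrid cross SsBB × SsBb — consider each gene separately:
coat pattern: Ss × Ss → 1 SS, 2 Ss, 1 ss → 3 S_ : 1 ss (out of 4)
coat color: BB × Bb → 2 BB, 2 Bb → 4 B_ (out of 4)
Combine (counts out of 4 × 4 = 16): solid/black (S_B_) = 3×4 = 12; piebald/black (ssB_) = 1×4 = 4
Phenotype counts (out of 16): 12 solid/black, 4 piebald/black
solid/black: 12 out of 16 → fraction 3/4
Expected count = 3/4 × 1280 = 960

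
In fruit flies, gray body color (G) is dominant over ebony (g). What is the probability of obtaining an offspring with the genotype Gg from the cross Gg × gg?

Punnett square for Gg × gg:
Offspring genotypes: 2 Gg, 2 gg
Total offspring: 4
Count with target: 2
Probability: 2/4 = 1/2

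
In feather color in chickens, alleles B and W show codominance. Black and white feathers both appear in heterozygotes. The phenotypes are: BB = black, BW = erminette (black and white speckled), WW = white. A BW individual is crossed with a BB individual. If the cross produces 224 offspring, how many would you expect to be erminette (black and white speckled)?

Punnett square for BW × BB:
Offspring genotypes: 2 BB, 2 BW
Phenotype counts: 2 black, 2 erminette (black and white speckled)
erminette (black and white speckled): 2 out of 4 → fraction 1/2
Expected count = 1/2 × 224 = 112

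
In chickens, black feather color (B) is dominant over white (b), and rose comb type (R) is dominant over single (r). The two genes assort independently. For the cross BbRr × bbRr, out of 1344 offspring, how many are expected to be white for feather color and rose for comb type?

Dihybrid cross BbRr × bbRr — consider each gene separately:
feather color: Bb × bb → 2 Bb, 2 bb → 2 B_ : 2 bb (out of 4)
comb type: Rr × Rr → 1 RR, 2 Rr, 1 rr → 3 R_ : 1 rr (out of 4)
Looking for: white (bb) and rose (R_)
P(white) = 2/4, P(rose) = 3/4
P(both) = 2/4 × 3/4 = 6/16 = 3/8
Expected count = 3/8 × 1344 = 504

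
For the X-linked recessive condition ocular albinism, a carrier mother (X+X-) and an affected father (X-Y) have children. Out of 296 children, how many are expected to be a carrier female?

Cross: X+X- × X-Y
Offspring: 1 X+X-, 1 X+Y, 1 X-X-, 1 X-Y
Probability of a carrier female: 1/4
Expected count = 1/4 × 296 = 74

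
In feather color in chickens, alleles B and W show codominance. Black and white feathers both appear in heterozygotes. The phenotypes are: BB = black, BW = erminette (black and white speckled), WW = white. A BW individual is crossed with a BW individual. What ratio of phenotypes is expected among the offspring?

Punnett square for BW × BW:
Offspring genotypes: 1 BB, 2 BW, 1 WW
Phenotype counts: 1 black, 2 erminette (black and white speckled), 1 white
Ratio: 1 black : 2 erminette (black and white speckled) : 1 white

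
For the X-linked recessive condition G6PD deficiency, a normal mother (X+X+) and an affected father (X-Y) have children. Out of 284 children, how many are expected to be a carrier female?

Cross: X+X+ × X-Y
Offspring: 2 X+X-, 2 X+Y
Probability of a carrier female: 2/4 = 1/2
Expected count = 1/2 × 284 = 142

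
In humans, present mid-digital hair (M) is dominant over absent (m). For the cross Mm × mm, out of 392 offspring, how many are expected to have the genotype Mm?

Punnett square for Mm × mm:
Offspring genotypes: 2 Mm, 2 mm
Total offspring: 4
Count with target: 2
Probability: 2/4 = 1/2
Expected count = 1/2 × 392 = 196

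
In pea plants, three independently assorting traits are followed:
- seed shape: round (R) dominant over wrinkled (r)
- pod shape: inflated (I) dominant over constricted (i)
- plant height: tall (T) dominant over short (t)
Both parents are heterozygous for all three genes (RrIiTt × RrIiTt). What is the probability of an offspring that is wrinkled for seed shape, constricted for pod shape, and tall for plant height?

Trihybrid cross: RrIiTt × RrIiTt
Each trait segregates independently with a 3:1 phenotypic ratio, so each gene contributes 3/4 (dominant) or 1/4 (recessive).
Target: wrinkled (seed shape), constricted (pod shape), tall (plant height)
Probability = product of independent per-trait probabilities
= 1/4 × 1/4 × 3/4 = 3/64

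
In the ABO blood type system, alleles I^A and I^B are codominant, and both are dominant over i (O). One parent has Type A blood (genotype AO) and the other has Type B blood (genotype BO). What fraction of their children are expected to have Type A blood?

Cross: AO × BO
Possible offspring genotypes: 1 AB, 1 AO, 1 BO, 1 OO
Blood type counts: 1 Type AB, 1 Type A, 1 Type B, 1 Type O
Probability of Type A: 1/4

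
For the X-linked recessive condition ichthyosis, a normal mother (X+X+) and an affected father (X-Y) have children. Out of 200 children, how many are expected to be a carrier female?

Cross: X+X+ × X-Y
Offspring: 2 X+X-, 2 X+Y
Probability of a carrier female: 2/4 = 1/2
Expected count = 1/2 × 200 = 100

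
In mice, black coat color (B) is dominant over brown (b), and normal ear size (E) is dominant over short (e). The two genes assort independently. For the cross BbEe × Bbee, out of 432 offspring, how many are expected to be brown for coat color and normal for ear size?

Dihybrid cross BbEe × Bbee — consider each gene separately:
coat color: Bb × Bb → 1 BB, 2 Bb, 1 bb → 3 B_ : 1 bb (out of 4)
ear size: Ee × ee → 2 Ee, 2 ee → 2 E_ : 2 ee (out of 4)
Looking for: brown (bb) and normal (E_)
P(brown) = 1/4, P(normal) = 2/4
P(both) = 1/4 × 2/4 = 2/16 = 1/8
Expected count = 1/8 × 432 = 54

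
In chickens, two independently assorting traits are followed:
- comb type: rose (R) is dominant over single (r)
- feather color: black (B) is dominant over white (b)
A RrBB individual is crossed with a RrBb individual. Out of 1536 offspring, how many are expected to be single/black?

Dihybrid cross RrBB × RrBb — consider each gene separately:
comb type: Rr × Rr → 1 RR, 2 Rr, 1 rr → 3 R_ : 1 rr (out of 4)
feather color: BB × Bb → 2 BB, 2 Bb → 4 B_ (out of 4)
Combine (counts out of 4 × 4 = 16): rose/black (R_B_) = 3×4 = 12; single/black (rrB_) = 1×4 = 4
Phenotype counts (out of 16): 12 rose/black, 4 single/black
single/black: 4 out of 16 → fraction 1/4
Expected count = 1/4 × 1536 = 384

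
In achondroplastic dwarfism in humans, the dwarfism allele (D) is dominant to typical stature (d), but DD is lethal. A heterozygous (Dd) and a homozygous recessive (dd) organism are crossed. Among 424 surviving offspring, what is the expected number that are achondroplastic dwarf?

Cross: Dd × dd
Punnett square offspring (before lethality): 2 Dd, 2 dd
No DD offspring are produced in this cross.
achondroplastic dwarf: 2 out of 4 → fraction 1/2
Expected count = 1/2 × 424 = 212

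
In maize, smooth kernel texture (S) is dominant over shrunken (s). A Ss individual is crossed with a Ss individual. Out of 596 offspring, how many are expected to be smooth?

Punnett square for Ss × Ss:
Offspring genotypes: 1 SS, 2 Ss, 1 ss
smooth: 3, shrunken: 1
smooth: 3 out of 4 → fraction 3/4
Expected count = 3/4 × 596 = 447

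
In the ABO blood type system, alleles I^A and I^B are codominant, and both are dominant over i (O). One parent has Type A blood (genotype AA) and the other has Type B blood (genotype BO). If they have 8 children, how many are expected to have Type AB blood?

Cross: AA × BO
Possible offspring genotypes: 2 AB, 2 AO
Blood type counts: 2 Type AB, 2 Type A
Probability of Type AB: 2/4 = 1/2
Expected count = 1/2 × 8 = 4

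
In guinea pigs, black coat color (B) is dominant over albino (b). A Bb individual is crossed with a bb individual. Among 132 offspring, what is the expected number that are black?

Punnett square for Bb × bb:
Offspring genotypes: 2 Bb, 2 bb
black: 2, albino: 2
black: 2 out of 4 → fraction 1/2
Expected count = 1/2 × 132 = 66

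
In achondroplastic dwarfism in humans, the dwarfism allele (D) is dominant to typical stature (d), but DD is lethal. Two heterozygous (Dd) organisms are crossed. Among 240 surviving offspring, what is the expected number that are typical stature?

Cross: Dd × Dd
Punnett square offspring (before lethality): 1 DD, 2 Dd, 1 dd
The DD genotype is lethal (embryos die); surviving offspring: 2 Dd, 1 dd
typical stature: 1 out of 3 → fraction 1/3
Expected count = 1/3 × 240 = 80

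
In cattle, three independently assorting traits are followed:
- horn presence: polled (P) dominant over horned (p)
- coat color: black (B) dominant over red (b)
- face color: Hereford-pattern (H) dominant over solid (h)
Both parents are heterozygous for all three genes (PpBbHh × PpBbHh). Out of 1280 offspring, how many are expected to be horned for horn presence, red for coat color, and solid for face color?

Trihybrid cross: PpBbHh × PpBbHh
Each trait segregates independently with a 3:1 phenotypic ratio, so each gene contributes 3/4 (dominant) or 1/4 (recessive).
Target: horned (horn presence), red (coat color), solid (face color)
Probability = product of independent per-trait probabilities
= 1/4 × 1/4 × 1/4 = 1/64
Expected count = 1/64 × 1280 = 20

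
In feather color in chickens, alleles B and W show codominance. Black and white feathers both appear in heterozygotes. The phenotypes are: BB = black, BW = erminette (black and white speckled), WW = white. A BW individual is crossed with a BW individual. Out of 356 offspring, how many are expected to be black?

Punnett square for BW × BW:
Offspring genotypes: 1 BB, 2 BW, 1 WW
Phenotype counts: 1 black, 2 erminette (black and white speckled), 1 white
black: 1 out of 4 → fraction 1/4
Expected count = 1/4 × 356 = 89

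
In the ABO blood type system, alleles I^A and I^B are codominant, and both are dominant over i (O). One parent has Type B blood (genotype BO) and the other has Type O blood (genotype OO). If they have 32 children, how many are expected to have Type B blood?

Cross: BO × OO
Possible offspring genotypes: 2 BO, 2 OO
Blood type counts: 2 Type B, 2 Type O
Probability of Type B: 2/4 = 1/2
Expected count = 1/2 × 32 = 16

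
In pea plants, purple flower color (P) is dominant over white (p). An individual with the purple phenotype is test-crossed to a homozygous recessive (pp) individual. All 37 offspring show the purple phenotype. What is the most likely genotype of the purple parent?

Test cross: ? × pp
All offspring are purple.
If the unknown parent were heterozygous (Pp), about half of 37 offspring would be white; none are. The unknown parent is most likely homozygous dominant (PP).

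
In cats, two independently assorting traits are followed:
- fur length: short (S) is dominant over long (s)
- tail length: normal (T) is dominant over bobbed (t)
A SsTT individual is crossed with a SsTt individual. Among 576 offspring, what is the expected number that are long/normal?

Dihybrid cross SsTT × SsTt — consider each gene separately:
fur length: Ss × Ss → 1 SS, 2 Ss, 1 ss → 3 S_ : 1 ss (out of 4)
tail length: TT × Tt → 2 TT, 2 Tt → 4 T_ (out of 4)
Combine (counts out of 4 × 4 = 16): short/normal (S_T_) = 3×4 = 12; long/normal (ssT_) = 1×4 = 4
Phenotype counts (out of 16): 12 short/normal, 4 long/normal
long/normal: 4 out of 16 → fraction 1/4
Expected count = 1/4 × 576 = 144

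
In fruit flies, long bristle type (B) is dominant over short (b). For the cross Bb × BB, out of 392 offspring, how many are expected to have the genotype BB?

Punnett square for Bb × BB:
Offspring genotypes: 2 BB, 2 Bb
Total offspring: 4
Count with target: 2
Probability: 2/4 = 1/2
Expected count = 1/2 × 392 = 196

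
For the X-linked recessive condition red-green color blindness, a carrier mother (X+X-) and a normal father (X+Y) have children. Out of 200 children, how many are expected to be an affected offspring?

Cross: X+X- × X+Y
Offspring: 1 X+X+, 1 X+Y, 1 X+X-, 1 X-Y
Probability of an affected offspring: 1/4
Expected count = 1/4 × 200 = 50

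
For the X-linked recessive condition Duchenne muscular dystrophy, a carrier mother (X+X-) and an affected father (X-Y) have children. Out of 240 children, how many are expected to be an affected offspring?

Cross: X+X- × X-Y
Offspring: 1 X+X-, 1 X+Y, 1 X-X-, 1 X-Y
Probability of an affected offspring: 2/4 = 1/2
Expected count = 1/2 × 240 = 120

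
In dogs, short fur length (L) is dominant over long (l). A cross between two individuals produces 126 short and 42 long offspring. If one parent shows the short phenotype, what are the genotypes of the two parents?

Observed offspring: 126 short, 42 long
The observed ratio simplifies to 3:1. Long (ll) offspring appear, so each parent must contribute one l allele. The parent stated to show short carries L, so it is Ll. The other parent is then either Ll or ll: Ll × ll would give a 1:1 split, whereas Ll × Ll gives 3:1 — matching the data. So both parents are heterozygous (Ll × Ll).
Parent genotypes: Ll × Ll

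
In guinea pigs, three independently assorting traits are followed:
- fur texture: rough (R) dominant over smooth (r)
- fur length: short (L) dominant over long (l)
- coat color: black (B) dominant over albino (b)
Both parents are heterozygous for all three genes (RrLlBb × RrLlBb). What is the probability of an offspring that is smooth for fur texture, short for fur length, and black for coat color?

Trihybrid cross: RrLlBb × RrLlBb
Each trait segregates independently with a 3:1 phenotypic ratio, so each gene contributes 3/4 (dominant) or 1/4 (recessive).
Target: smooth (fur texture), short (fur length), black (coat color)
Probability = product of independent per-trait probabilities
= 1/4 × 3/4 × 3/4 = 9/64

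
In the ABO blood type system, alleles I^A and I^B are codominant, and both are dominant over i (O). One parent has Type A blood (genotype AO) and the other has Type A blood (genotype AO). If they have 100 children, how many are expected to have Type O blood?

Cross: AO × AO
Possible offspring genotypes: 1 AA, 2 AO, 1 OO
Blood type counts: 3 Type A, 1 Type O
Probability of Type O: 1/4
Expected count = 1/4 × 100 = 25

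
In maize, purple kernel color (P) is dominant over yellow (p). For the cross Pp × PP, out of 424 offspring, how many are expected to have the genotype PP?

Punnett square for Pp × PP:
Offspring genotypes: 2 PP, 2 Pp
Total offspring: 4
Count with target: 2
Probability: 2/4 = 1/2
Expected count = 1/2 × 424 = 212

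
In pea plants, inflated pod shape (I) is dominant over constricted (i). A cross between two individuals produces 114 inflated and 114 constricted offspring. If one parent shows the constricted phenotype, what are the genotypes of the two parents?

Observed offspring: 114 inflated, 114 constricted
The observed ratio simplifies to 1:1. One parent shows constricted, so its genotype must be ii. A 1:1 offspring split requires the other parent to be heterozygous (Ii).
Parent genotypes: ii × Ii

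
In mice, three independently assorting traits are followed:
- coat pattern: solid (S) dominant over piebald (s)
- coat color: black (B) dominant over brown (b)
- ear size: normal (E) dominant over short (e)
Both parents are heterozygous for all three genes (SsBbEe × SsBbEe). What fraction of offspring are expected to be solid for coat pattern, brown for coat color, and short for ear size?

Trihybrid cross: SsBbEe × SsBbEe
Each trait segregates independently with a 3:1 phenotypic ratio, so each gene contributes 3/4 (dominant) or 1/4 (recessive).
Target: solid (coat pattern), brown (coat color), short (ear size)
Probability = product of independent per-trait probabilities
= 3/4 × 1/4 × 1/4 = 3/64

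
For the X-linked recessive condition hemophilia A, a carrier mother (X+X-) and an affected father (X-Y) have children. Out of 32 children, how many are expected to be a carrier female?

Cross: X+X- × X-Y
Offspring: 1 X+X-, 1 X+Y, 1 X-X-, 1 X-Y
Probability of a carrier female: 1/4
Expected count = 1/4 × 32 = 8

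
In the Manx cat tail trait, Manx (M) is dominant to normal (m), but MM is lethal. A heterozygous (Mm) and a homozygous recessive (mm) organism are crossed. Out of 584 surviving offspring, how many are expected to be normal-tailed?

Cross: Mm × mm
Punnett square offspring (before lethality): 2 Mm, 2 mm
No MM offspring are produced in this cross.
normal-tailed: 2 out of 4 → fraction 1/2
Expected count = 1/2 × 584 = 292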